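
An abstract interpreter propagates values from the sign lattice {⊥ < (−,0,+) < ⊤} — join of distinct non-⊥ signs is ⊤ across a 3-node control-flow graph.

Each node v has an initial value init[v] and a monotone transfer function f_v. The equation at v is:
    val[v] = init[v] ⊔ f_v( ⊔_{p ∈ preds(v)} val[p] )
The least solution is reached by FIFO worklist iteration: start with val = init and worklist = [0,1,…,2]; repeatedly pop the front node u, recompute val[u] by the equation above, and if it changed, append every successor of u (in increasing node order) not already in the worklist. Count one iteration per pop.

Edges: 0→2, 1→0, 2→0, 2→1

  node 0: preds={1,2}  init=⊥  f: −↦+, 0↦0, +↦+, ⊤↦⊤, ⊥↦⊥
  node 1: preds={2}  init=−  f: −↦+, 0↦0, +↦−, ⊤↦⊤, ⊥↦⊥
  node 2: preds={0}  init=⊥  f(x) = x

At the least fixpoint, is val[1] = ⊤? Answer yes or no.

yes

Trace (9 dequeues):
  [1] u=0 | in − | out + | prev ⊥ | push {}
  [2] u=1 | in ⊥ | out − | ==
  [3] u=2 | in + | out + | prev ⊥ | push {0,1}
  [4] u=0 | in ⊤ | out ⊤ | prev + | push {2}
  [5] u=1 | in + | out − | ==
  [6] u=2 | in ⊤ | out ⊤ | prev + | push {0,1}
  [7] u=0 | in ⊤ | out ⊤ | ==
  [8] u=1 | in ⊤ | out ⊤ | prev − | push {0}
  [9] u=0 | in ⊤ | out ⊤ | ==

Converged values:
  [0] ⊤
  [1] ⊤
  [2] ⊤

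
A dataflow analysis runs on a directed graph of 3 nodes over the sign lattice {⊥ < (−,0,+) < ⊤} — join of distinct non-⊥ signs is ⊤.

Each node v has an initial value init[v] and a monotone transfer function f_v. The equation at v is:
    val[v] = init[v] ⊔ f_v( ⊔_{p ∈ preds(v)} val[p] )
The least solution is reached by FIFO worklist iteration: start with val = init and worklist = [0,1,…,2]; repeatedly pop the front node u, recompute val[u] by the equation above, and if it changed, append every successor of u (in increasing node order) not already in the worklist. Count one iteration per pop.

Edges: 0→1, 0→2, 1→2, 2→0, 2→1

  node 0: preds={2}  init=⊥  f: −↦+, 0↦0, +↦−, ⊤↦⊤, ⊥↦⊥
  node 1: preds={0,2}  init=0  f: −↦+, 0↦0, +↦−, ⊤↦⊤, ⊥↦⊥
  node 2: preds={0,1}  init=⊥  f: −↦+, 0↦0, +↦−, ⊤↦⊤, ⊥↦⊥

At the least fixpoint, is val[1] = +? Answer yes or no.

Trace (6 dequeues):
  [1] u=0 | in ⊥ | out ⊥ | ==
  [2] u=1 | in ⊥ | out 0 | ==
  [3] u=2 | in 0 | out 0 | prev ⊥ | push {0,1}
  [4] u=0 | in 0 | out 0 | prev ⊥ | push {2}
  [5] u=1 | in 0 | out 0 | ==
  [6] u=2 | in 0 | out 0 | ==

Converged values:
  [0] 0
  [1] 0
  [2] 0

no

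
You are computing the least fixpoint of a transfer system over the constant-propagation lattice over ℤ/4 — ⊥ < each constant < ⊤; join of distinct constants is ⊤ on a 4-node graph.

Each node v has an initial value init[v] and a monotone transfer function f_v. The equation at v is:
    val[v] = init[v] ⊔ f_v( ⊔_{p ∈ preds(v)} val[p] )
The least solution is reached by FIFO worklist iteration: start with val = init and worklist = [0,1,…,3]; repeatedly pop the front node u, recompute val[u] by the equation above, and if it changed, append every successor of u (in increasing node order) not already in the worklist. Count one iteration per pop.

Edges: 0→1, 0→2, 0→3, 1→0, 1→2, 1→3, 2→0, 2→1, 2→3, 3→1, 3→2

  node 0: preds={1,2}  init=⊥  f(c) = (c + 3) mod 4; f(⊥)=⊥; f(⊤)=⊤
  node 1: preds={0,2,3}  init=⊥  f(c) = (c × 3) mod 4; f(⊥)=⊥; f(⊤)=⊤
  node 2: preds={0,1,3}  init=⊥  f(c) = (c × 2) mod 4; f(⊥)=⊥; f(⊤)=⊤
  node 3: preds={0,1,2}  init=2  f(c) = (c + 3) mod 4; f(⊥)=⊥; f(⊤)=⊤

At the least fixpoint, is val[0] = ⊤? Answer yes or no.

Trace (10 dequeues):
  [1] u=0 | in ⊥ | out ⊥ | ==
  [2] u=1 | in 2 | out 2 | prev ⊥ | push {0}
  [3] u=2 | in 2 | out 0 | prev ⊥ | push {1}
  [4] u=3 | in ⊤ | out ⊤ | prev 2 | push {2}
  [5] u=0 | in ⊤ | out ⊤ | prev ⊥ | push {3}
  [6] u=1 | in ⊤ | out ⊤ | prev 2 | push {0}
  [7] u=2 | in ⊤ | out ⊤ | prev 0 | push {1}
  [8] u=3 | in ⊤ | out ⊤ | ==
  [9] u=0 | in ⊤ | out ⊤ | ==
  [10] u=1 | in ⊤ | out ⊤ | ==

Converged values:
  [0] ⊤
  [1] ⊤
  [2] ⊤
  [3] ⊤

yes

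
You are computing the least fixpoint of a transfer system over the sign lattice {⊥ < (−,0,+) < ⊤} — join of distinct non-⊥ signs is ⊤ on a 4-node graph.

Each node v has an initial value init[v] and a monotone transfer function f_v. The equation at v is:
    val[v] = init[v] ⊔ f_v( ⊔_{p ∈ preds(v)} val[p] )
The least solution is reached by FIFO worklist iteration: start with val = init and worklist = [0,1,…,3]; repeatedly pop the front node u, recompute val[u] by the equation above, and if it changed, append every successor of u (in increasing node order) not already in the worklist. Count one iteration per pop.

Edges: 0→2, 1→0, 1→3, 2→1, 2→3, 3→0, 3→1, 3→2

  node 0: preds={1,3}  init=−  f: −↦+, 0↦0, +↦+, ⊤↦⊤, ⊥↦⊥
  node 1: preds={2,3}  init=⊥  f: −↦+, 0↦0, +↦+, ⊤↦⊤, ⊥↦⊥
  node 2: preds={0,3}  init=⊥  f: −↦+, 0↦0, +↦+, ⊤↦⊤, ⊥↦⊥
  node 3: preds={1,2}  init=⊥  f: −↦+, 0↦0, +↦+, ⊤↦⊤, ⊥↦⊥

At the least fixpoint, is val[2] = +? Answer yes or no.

Iteration log — 12 steps:
  step 1. node 0  ⊔preds=⊥  new=−  stable
  step 2. node 1  ⊔preds=⊥  new=⊥  stable
  step 3. node 2  ⊔preds=−  new=+  old=⊥  +wl: 1
  step 4. node 3  ⊔preds=+  new=+  old=⊥  +wl: 0,2
  step 5. node 1  ⊔preds=+  new=+  old=⊥  +wl: 3
  step 6. node 0  ⊔preds=+  new=⊤  old=−  +wl: 
  step 7. node 2  ⊔preds=⊤  new=⊤  old=+  +wl: 1
  step 8. node 3  ⊔preds=⊤  new=⊤  old=+  +wl: 0,2
  step 9. node 1  ⊔preds=⊤  new=⊤  old=+  +wl: 3
  step 10. node 0  ⊔preds=⊤  new=⊤  stable
  step 11. node 2  ⊔preds=⊤  new=⊤  stable
  step 12. node 3  ⊔preds=⊤  new=⊤  stable

Least fixpoint reached:
  node 0: ⊤
  node 1: ⊤
  node 2: ⊤
  node 3: ⊤

no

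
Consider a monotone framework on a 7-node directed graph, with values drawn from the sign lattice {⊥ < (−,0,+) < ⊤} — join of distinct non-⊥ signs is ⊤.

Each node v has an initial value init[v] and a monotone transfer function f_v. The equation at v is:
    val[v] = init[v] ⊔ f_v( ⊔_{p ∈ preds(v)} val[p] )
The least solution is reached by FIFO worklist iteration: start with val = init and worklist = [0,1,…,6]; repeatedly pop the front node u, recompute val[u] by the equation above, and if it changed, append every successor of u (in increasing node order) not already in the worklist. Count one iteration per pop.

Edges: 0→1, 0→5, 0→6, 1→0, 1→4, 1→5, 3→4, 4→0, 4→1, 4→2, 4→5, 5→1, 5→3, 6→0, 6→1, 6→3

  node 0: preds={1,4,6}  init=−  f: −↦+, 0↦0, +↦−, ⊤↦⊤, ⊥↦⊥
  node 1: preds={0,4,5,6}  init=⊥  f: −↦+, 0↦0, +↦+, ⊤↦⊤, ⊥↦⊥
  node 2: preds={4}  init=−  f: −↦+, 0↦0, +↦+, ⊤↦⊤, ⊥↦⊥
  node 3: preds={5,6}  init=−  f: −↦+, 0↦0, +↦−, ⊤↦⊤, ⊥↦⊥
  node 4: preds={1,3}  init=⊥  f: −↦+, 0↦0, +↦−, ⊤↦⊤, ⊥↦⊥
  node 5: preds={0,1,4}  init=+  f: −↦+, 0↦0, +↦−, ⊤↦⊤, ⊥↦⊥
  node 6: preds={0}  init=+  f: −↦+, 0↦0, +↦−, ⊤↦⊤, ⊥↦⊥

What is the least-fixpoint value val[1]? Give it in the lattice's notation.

⊤

Iteration log — 17 steps:
  step 1. node 0  ⊔preds=+  new=−  stable
  step 2. node 1  ⊔preds=⊤  new=⊤  old=⊥  +wl: 0
  step 3. node 2  ⊔preds=⊥  new=−  stable
  step 4. node 3  ⊔preds=+  new=−  stable
  step 5. node 4  ⊔preds=⊤  new=⊤  old=⊥  +wl: 1,2
  step 6. node 5  ⊔preds=⊤  new=⊤  old=+  +wl: 3
  step 7. node 6  ⊔preds=−  new=+  stable
  step 8. node 0  ⊔preds=⊤  new=⊤  old=−  +wl: 5,6
  step 9. node 1  ⊔preds=⊤  new=⊤  stable
  step 10. node 2  ⊔preds=⊤  new=⊤  old=−  +wl: 
  step 11. node 3  ⊔preds=⊤  new=⊤  old=−  +wl: 4
  step 12. node 5  ⊔preds=⊤  new=⊤  stable
  step 13. node 6  ⊔preds=⊤  new=⊤  old=+  +wl: 0,1,3
  step 14. node 4  ⊔preds=⊤  new=⊤  stable
  step 15. node 0  ⊔preds=⊤  new=⊤  stable
  step 16. node 1  ⊔preds=⊤  new=⊤  stable
  step 17. node 3  ⊔preds=⊤  new=⊤  stable

Least fixpoint reached:
  node 0: ⊤
  node 1: ⊤
  node 2: ⊤
  node 3: ⊤
  node 4: ⊤
  node 5: ⊤
  node 6: ⊤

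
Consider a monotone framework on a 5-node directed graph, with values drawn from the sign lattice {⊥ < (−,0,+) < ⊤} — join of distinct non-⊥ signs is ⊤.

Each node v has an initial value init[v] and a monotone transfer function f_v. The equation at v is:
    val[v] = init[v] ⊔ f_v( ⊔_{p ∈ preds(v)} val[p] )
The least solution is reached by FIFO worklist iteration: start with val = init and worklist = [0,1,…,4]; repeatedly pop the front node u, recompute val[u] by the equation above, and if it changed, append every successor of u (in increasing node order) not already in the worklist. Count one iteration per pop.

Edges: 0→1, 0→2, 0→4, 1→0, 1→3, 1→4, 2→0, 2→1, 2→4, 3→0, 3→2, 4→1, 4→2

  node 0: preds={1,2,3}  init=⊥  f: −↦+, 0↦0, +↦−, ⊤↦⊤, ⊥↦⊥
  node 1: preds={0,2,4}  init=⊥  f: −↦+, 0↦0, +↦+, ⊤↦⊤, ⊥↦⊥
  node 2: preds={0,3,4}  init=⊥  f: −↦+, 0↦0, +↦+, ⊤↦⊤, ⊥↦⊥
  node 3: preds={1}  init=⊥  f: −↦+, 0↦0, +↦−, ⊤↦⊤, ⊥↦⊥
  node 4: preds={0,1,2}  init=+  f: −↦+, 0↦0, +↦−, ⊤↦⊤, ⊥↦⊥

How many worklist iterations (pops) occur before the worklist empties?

Trace (14 dequeues):
  [1] u=0 | in ⊥ | out ⊥ | ==
  [2] u=1 | in + | out + | prev ⊥ | push {0}
  [3] u=2 | in + | out + | prev ⊥ | push {1}
  [4] u=3 | in + | out − | prev ⊥ | push {2}
  [5] u=4 | in + | out ⊤ | prev + | push {}
  [6] u=0 | in ⊤ | out ⊤ | prev ⊥ | push {4}
  [7] u=1 | in ⊤ | out ⊤ | prev + | push {0,3}
  [8] u=2 | in ⊤ | out ⊤ | prev + | push {1}
  [9] u=4 | in ⊤ | out ⊤ | ==
  [10] u=0 | in ⊤ | out ⊤ | ==
  [11] u=3 | in ⊤ | out ⊤ | prev − | push {0,2}
  [12] u=1 | in ⊤ | out ⊤ | ==
  [13] u=0 | in ⊤ | out ⊤ | ==
  [14] u=2 | in ⊤ | out ⊤ | ==

Converged values:
  [0] ⊤
  [1] ⊤
  [2] ⊤
  [3] ⊤
  [4] ⊤

14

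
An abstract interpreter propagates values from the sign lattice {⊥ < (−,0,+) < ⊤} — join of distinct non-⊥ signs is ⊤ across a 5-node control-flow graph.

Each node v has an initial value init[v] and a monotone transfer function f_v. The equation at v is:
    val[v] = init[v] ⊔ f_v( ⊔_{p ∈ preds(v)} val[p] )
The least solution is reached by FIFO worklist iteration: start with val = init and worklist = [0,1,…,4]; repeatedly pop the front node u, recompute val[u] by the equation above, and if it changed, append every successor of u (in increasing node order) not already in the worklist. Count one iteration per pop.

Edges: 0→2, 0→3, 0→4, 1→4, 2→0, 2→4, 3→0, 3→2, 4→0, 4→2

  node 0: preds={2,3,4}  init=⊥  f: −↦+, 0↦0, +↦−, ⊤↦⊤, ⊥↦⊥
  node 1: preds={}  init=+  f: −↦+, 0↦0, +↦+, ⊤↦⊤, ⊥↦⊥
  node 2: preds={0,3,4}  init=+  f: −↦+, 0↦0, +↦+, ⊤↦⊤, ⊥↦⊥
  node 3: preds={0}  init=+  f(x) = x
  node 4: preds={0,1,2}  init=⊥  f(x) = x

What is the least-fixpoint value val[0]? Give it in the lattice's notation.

Iteration log — 9 steps:
  step 1. node 0  ⊔preds=+  new=−  old=⊥  +wl: 
  step 2. node 1  ⊔preds=⊥  new=+  stable
  step 3. node 2  ⊔preds=⊤  new=⊤  old=+  +wl: 0
  step 4. node 3  ⊔preds=−  new=⊤  old=+  +wl: 2
  step 5. node 4  ⊔preds=⊤  new=⊤  old=⊥  +wl: 
  step 6. node 0  ⊔preds=⊤  new=⊤  old=−  +wl: 3,4
  step 7. node 2  ⊔preds=⊤  new=⊤  stable
  step 8. node 3  ⊔preds=⊤  new=⊤  stable
  step 9. node 4  ⊔preds=⊤  new=⊤  stable

Least fixpoint reached:
  node 0: ⊤
  node 1: +
  node 2: ⊤
  node 3: ⊤
  node 4: ⊤

⊤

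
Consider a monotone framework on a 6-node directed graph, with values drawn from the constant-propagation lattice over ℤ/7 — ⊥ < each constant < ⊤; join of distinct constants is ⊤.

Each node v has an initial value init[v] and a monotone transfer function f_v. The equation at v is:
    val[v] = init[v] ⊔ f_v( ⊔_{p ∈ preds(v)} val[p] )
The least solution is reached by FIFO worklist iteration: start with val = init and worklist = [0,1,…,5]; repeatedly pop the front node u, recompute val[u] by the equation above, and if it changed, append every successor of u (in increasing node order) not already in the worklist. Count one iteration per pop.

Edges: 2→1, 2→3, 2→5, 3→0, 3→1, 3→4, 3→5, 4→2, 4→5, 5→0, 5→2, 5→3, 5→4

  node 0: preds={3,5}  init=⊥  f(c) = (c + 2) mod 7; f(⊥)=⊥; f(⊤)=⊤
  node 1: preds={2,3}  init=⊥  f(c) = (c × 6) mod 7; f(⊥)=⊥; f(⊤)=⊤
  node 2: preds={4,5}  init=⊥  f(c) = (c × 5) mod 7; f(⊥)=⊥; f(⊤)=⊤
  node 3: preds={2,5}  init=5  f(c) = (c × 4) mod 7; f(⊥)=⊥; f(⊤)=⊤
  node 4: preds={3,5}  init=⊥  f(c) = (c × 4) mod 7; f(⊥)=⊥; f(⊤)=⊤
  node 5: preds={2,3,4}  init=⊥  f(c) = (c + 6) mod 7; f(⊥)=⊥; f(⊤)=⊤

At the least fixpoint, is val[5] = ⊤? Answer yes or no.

Trace (14 dequeues):
  [1] u=0 | in 5 | out 0 | prev ⊥ | push {}
  [2] u=1 | in 5 | out 2 | prev ⊥ | push {}
  [3] u=2 | in ⊥ | out ⊥ | ==
  [4] u=3 | in ⊥ | out 5 | ==
  [5] u=4 | in 5 | out 6 | prev ⊥ | push {2}
  [6] u=5 | in ⊤ | out ⊤ | prev ⊥ | push {0,3,4}
  [7] u=2 | in ⊤ | out ⊤ | prev ⊥ | push {1,5}
  [8] u=0 | in ⊤ | out ⊤ | prev 0 | push {}
  [9] u=3 | in ⊤ | out ⊤ | prev 5 | push {0}
  [10] u=4 | in ⊤ | out ⊤ | prev 6 | push {2}
  [11] u=1 | in ⊤ | out ⊤ | prev 2 | push {}
  [12] u=5 | in ⊤ | out ⊤ | ==
  [13] u=0 | in ⊤ | out ⊤ | ==
  [14] u=2 | in ⊤ | out ⊤ | ==

Converged values:
  [0] ⊤
  [1] ⊤
  [2] ⊤
  [3] ⊤
  [4] ⊤
  [5] ⊤

yes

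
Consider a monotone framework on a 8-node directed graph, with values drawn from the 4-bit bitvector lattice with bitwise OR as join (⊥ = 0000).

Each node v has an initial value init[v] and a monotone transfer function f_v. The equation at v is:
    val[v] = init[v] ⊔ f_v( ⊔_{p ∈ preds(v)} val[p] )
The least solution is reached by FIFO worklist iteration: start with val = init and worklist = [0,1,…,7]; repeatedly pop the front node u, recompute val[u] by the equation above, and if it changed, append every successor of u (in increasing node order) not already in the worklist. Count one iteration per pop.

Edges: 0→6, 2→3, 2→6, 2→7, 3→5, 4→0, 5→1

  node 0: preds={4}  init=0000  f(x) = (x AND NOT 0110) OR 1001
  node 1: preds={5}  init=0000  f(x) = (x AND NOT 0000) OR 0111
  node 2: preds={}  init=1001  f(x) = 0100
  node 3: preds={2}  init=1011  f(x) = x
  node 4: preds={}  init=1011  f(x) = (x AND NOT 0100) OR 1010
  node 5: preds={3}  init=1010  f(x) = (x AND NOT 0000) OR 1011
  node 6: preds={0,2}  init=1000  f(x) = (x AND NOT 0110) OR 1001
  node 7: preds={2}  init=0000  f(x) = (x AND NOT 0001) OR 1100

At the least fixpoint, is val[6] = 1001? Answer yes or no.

yes

Trace (9 dequeues):
  [1] u=0 | in 1011 | out 1001 | prev 0000 | push {}
  [2] u=1 | in 1010 | out 1111 | prev 0000 | push {}
  [3] u=2 | in 0000 | out 1101 | prev 1001 | push {}
  [4] u=3 | in 1101 | out 1111 | prev 1011 | push {}
  [5] u=4 | in 0000 | out 1011 | ==
  [6] u=5 | in 1111 | out 1111 | prev 1010 | push {1}
  [7] u=6 | in 1101 | out 1001 | prev 1000 | push {}
  [8] u=7 | in 1101 | out 1100 | prev 0000 | push {}
  [9] u=1 | in 1111 | out 1111 | ==

Converged values:
  [0] 1001
  [1] 1111
  [2] 1101
  [3] 1111
  [4] 1011
  [5] 1111
  [6] 1001
  [7] 1100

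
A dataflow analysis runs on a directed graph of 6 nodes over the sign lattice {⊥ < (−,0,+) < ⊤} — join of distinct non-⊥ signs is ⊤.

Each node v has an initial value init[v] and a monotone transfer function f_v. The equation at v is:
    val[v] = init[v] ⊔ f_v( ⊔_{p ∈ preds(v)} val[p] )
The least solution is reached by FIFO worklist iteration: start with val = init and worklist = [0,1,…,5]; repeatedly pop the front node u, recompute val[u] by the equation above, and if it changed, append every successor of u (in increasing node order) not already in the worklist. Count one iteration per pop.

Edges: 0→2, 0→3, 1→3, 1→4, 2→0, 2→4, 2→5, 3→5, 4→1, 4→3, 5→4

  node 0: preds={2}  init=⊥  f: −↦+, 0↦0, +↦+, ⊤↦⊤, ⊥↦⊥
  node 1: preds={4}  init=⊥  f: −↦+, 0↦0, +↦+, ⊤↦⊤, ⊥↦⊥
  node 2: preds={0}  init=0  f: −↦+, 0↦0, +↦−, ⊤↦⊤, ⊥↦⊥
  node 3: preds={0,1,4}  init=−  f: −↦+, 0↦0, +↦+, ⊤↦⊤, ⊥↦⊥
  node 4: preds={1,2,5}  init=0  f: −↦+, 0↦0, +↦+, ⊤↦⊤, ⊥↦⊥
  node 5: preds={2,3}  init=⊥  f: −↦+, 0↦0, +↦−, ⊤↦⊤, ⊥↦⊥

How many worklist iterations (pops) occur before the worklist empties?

Worklist (10 pops):
  #1 pop 0: in=0 → 0 (was ⊥); enqueue []
  #2 pop 1: in=0 → 0 (was ⊥); enqueue []
  #3 pop 2: in=0 → 0 (no change)
  #4 pop 3: in=0 → ⊤ (was −); enqueue []
  #5 pop 4: in=0 → 0 (no change)
  #6 pop 5: in=⊤ → ⊤ (was ⊥); enqueue [4]
  #7 pop 4: in=⊤ → ⊤ (was 0); enqueue [1,3]
  #8 pop 1: in=⊤ → ⊤ (was 0); enqueue [4]
  #9 pop 3: in=⊤ → ⊤ (no change)
  #10 pop 4: in=⊤ → ⊤ (no change)

Fixpoint:
  val[0] = 0
  val[1] = ⊤
  val[2] = 0
  val[3] = ⊤
  val[4] = ⊤
  val[5] = ⊤

10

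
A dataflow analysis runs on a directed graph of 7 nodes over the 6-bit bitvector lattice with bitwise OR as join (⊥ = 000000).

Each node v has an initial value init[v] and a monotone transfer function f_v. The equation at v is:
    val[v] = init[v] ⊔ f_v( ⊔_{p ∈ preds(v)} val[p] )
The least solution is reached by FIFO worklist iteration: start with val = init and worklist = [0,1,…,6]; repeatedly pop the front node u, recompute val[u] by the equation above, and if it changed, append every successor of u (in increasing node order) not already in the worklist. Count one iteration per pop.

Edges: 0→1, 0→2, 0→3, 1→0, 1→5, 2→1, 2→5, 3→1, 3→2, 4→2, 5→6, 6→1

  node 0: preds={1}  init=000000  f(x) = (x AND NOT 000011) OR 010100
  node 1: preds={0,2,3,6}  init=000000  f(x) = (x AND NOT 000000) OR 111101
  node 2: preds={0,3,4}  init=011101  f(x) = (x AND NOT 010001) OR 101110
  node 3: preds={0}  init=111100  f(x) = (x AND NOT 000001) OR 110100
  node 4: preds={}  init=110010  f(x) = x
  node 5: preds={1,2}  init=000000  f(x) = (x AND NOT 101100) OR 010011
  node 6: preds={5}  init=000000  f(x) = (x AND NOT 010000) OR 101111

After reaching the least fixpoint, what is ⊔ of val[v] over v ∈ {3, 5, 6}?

111111

Worklist (13 pops):
  #1 pop 0: in=000000 → 010100 (was 000000); enqueue []
  #2 pop 1: in=111101 → 111101 (was 000000); enqueue [0]
  #3 pop 2: in=111110 → 111111 (was 011101); enqueue [1]
  #4 pop 3: in=010100 → 111100 (no change)
  #5 pop 4: in=000000 → 110010 (no change)
  #6 pop 5: in=111111 → 010011 (was 000000); enqueue []
  #7 pop 6: in=010011 → 101111 (was 000000); enqueue []
  #8 pop 0: in=111101 → 111100 (was 010100); enqueue [2,3]
  #9 pop 1: in=111111 → 111111 (was 111101); enqueue [0,5]
  #10 pop 2: in=111110 → 111111 (no change)
  #11 pop 3: in=111100 → 111100 (no change)
  #12 pop 0: in=111111 → 111100 (no change)
  #13 pop 5: in=111111 → 010011 (no change)

Fixpoint:
  val[0] = 111100
  val[1] = 111111
  val[2] = 111111
  val[3] = 111100
  val[4] = 110010
  val[5] = 010011
  val[6] = 101111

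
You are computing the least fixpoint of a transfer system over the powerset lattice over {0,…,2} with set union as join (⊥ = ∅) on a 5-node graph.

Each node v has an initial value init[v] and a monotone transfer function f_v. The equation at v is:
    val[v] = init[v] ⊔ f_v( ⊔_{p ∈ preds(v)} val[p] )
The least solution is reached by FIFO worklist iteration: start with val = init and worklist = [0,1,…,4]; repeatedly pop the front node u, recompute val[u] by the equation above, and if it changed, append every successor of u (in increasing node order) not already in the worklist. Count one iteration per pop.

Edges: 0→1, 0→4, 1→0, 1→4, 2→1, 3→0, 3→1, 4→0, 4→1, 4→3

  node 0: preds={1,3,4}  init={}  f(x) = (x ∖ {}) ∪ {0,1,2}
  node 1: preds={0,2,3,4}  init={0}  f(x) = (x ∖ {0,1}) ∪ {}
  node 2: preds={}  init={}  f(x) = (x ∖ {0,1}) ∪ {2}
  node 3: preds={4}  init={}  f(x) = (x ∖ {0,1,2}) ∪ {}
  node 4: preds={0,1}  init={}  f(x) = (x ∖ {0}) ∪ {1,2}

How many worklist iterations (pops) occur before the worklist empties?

8

Worklist (8 pops):
  #1 pop 0: in={0} → {0,1,2} (was {}); enqueue []
  #2 pop 1: in={0,1,2} → {0,2} (was {0}); enqueue [0]
  #3 pop 2: in={} → {2} (was {}); enqueue [1]
  #4 pop 3: in={} → {} (no change)
  #5 pop 4: in={0,1,2} → {1,2} (was {}); enqueue [3]
  #6 pop 0: in={0,1,2} → {0,1,2} (no change)
  #7 pop 1: in={0,1,2} → {0,2} (no change)
  #8 pop 3: in={1,2} → {} (no change)

Fixpoint:
  val[0] = {0,1,2}
  val[1] = {0,2}
  val[2] = {2}
  val[3] = {}
  val[4] = {1,2}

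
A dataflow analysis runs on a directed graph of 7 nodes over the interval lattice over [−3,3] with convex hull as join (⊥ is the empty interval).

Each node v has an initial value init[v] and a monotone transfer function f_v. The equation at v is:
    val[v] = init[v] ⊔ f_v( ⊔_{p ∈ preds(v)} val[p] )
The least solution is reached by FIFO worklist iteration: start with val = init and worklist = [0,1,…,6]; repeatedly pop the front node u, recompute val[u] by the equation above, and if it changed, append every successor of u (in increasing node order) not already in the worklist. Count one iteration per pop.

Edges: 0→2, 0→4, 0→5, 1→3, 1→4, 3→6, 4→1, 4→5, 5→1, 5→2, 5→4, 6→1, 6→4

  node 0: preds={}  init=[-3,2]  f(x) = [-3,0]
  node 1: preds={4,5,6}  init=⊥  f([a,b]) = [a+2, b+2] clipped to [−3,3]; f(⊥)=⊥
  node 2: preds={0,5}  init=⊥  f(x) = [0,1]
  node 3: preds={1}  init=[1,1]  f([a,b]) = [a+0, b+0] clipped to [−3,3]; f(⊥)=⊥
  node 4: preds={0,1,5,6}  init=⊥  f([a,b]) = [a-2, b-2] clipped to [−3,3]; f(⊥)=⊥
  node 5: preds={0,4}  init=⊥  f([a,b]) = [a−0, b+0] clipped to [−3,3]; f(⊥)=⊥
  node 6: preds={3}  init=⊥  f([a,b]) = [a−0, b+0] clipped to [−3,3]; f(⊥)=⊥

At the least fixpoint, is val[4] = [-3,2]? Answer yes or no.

Trace (16 dequeues):
  [1] u=0 | in ⊥ | out [-3,2] | ==
  [2] u=1 | in ⊥ | out ⊥ | ==
  [3] u=2 | in [-3,2] | out [0,1] | prev ⊥ | push {}
  [4] u=3 | in ⊥ | out [1,1] | ==
  [5] u=4 | in [-3,2] | out [-3,0] | prev ⊥ | push {1}
  [6] u=5 | in [-3,2] | out [-3,2] | prev ⊥ | push {2,4}
  [7] u=6 | in [1,1] | out [1,1] | prev ⊥ | push {}
  [8] u=1 | in [-3,2] | out [-1,3] | prev ⊥ | push {3}
  [9] u=2 | in [-3,2] | out [0,1] | ==
  [10] u=4 | in [-3,3] | out [-3,1] | prev [-3,0] | push {1,5}
  [11] u=3 | in [-1,3] | out [-1,3] | prev [1,1] | push {6}
  [12] u=1 | in [-3,2] | out [-1,3] | ==
  [13] u=5 | in [-3,2] | out [-3,2] | ==
  [14] u=6 | in [-1,3] | out [-1,3] | prev [1,1] | push {1,4}
  [15] u=1 | in [-3,3] | out [-1,3] | ==
  [16] u=4 | in [-3,3] | out [-3,1] | ==

Converged values:
  [0] [-3,2]
  [1] [-1,3]
  [2] [0,1]
  [3] [-1,3]
  [4] [-3,1]
  [5] [-3,2]
  [6] [-1,3]

no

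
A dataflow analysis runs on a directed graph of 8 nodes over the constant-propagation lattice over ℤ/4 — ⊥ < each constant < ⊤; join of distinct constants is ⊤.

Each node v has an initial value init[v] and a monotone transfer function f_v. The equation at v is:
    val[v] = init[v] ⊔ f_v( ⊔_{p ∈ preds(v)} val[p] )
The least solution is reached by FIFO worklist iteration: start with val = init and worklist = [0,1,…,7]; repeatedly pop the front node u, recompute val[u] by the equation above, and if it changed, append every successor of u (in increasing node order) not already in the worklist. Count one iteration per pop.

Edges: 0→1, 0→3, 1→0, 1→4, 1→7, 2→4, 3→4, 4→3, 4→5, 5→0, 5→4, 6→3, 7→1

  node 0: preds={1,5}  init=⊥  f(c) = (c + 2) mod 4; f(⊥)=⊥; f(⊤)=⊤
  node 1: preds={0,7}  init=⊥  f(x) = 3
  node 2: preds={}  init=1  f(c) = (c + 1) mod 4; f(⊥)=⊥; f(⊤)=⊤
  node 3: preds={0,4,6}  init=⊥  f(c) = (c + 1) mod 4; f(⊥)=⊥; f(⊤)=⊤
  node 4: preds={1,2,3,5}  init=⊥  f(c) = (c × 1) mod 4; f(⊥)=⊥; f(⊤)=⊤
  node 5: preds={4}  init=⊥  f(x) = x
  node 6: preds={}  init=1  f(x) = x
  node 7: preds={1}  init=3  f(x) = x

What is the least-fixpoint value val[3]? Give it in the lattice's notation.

Worklist (12 pops):
  #1 pop 0: in=⊥ → ⊥ (no change)
  #2 pop 1: in=3 → 3 (was ⊥); enqueue [0]
  #3 pop 2: in=⊥ → 1 (no change)
  #4 pop 3: in=1 → 2 (was ⊥); enqueue []
  #5 pop 4: in=⊤ → ⊤ (was ⊥); enqueue [3]
  #6 pop 5: in=⊤ → ⊤ (was ⊥); enqueue [4]
  #7 pop 6: in=⊥ → 1 (no change)
  #8 pop 7: in=3 → 3 (no change)
  #9 pop 0: in=⊤ → ⊤ (was ⊥); enqueue [1]
  #10 pop 3: in=⊤ → ⊤ (was 2); enqueue []
  #11 pop 4: in=⊤ → ⊤ (no change)
  #12 pop 1: in=⊤ → 3 (no change)

Fixpoint:
  val[0] = ⊤
  val[1] = 3
  val[2] = 1
  val[3] = ⊤
  val[4] = ⊤
  val[5] = ⊤
  val[6] = 1
  val[7] = 3

⊤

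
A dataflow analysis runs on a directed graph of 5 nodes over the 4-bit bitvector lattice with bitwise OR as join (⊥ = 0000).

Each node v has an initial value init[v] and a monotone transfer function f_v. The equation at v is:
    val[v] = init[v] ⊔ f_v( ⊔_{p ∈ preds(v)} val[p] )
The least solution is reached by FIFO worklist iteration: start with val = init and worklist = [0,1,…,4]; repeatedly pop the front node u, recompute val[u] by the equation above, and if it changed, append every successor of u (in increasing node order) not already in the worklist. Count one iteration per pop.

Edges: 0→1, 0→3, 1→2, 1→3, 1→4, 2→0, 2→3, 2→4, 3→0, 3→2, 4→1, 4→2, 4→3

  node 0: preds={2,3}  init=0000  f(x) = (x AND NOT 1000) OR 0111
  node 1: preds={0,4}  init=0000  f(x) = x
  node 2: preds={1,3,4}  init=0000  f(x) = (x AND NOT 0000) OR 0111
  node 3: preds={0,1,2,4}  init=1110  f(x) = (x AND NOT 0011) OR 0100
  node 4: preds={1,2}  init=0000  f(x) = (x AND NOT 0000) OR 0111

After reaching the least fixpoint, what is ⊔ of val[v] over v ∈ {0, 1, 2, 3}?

Worklist (10 pops):
  #1 pop 0: in=1110 → 0111 (was 0000); enqueue []
  #2 pop 1: in=0111 → 0111 (was 0000); enqueue []
  #3 pop 2: in=1111 → 1111 (was 0000); enqueue [0]
  #4 pop 3: in=1111 → 1110 (no change)
  #5 pop 4: in=1111 → 1111 (was 0000); enqueue [1,2,3]
  #6 pop 0: in=1111 → 0111 (no change)
  #7 pop 1: in=1111 → 1111 (was 0111); enqueue [4]
  #8 pop 2: in=1111 → 1111 (no change)
  #9 pop 3: in=1111 → 1110 (no change)
  #10 pop 4: in=1111 → 1111 (no change)

Fixpoint:
  val[0] = 0111
  val[1] = 1111
  val[2] = 1111
  val[3] = 1110
  val[4] = 1111

1111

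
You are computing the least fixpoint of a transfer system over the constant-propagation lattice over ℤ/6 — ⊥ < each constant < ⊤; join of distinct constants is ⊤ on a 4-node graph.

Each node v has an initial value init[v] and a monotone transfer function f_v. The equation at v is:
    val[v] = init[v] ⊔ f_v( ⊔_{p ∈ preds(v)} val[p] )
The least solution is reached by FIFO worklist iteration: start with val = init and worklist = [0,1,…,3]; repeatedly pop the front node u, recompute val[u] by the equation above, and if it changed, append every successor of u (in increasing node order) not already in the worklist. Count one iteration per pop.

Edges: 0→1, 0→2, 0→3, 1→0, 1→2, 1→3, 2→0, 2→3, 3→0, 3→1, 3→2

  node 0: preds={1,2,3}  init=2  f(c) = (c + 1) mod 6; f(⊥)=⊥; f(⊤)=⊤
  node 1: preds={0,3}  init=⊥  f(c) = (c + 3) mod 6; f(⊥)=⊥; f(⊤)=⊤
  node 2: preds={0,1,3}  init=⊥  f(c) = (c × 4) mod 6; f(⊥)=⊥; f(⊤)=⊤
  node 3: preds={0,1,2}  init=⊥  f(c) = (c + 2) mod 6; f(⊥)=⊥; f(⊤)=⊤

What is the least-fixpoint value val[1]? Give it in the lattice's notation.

Trace (9 dequeues):
  [1] u=0 | in ⊥ | out 2 | ==
  [2] u=1 | in 2 | out 5 | prev ⊥ | push {0}
  [3] u=2 | in ⊤ | out ⊤ | prev ⊥ | push {}
  [4] u=3 | in ⊤ | out ⊤ | prev ⊥ | push {1,2}
  [5] u=0 | in ⊤ | out ⊤ | prev 2 | push {3}
  [6] u=1 | in ⊤ | out ⊤ | prev 5 | push {0}
  [7] u=2 | in ⊤ | out ⊤ | ==
  [8] u=3 | in ⊤ | out ⊤ | ==
  [9] u=0 | in ⊤ | out ⊤ | ==

Converged values:
  [0] ⊤
  [1] ⊤
  [2] ⊤
  [3] ⊤

⊤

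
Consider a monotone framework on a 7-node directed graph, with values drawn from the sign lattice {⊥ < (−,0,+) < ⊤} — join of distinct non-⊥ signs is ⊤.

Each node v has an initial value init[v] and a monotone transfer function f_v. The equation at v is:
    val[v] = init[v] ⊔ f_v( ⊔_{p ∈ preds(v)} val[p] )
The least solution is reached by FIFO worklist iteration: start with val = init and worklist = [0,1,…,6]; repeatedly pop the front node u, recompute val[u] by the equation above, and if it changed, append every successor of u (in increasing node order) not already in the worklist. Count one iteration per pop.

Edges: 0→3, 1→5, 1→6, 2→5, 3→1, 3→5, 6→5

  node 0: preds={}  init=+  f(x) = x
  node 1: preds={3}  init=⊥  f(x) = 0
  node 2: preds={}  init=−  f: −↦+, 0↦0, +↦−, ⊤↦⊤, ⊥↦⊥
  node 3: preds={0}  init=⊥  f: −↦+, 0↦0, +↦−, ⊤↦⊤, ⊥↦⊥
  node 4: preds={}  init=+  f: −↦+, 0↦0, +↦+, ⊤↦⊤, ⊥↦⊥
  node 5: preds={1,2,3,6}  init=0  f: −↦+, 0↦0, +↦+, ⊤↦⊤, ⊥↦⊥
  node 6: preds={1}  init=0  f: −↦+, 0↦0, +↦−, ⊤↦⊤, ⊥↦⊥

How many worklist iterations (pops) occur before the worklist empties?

8

Iteration log — 8 steps:
  step 1. node 0  ⊔preds=⊥  new=+  stable
  step 2. node 1  ⊔preds=⊥  new=0  old=⊥  +wl: 
  step 3. node 2  ⊔preds=⊥  new=−  stable
  step 4. node 3  ⊔preds=+  new=−  old=⊥  +wl: 1
  step 5. node 4  ⊔preds=⊥  new=+  stable
  step 6. node 5  ⊔preds=⊤  new=⊤  old=0  +wl: 
  step 7. node 6  ⊔preds=0  new=0  stable
  step 8. node 1  ⊔preds=−  new=0  stable

Least fixpoint reached:
  node 0: +
  node 1: 0
  node 2: −
  node 3: −
  node 4: +
  node 5: ⊤
  node 6: 0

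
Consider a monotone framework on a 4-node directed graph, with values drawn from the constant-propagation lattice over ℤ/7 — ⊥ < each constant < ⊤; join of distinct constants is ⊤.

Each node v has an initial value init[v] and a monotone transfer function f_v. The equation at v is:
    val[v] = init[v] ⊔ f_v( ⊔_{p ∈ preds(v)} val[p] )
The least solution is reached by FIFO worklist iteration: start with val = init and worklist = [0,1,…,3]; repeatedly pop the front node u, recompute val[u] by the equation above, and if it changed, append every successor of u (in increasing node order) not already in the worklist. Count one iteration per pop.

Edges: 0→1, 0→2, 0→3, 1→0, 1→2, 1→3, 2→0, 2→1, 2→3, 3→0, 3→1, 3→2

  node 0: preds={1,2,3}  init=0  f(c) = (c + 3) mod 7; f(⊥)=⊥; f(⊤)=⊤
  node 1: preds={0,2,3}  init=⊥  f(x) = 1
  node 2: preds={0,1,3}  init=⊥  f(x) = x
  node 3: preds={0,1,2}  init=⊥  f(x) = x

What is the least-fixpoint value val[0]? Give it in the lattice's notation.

⊤

Iteration log — 8 steps:
  step 1. node 0  ⊔preds=⊥  new=0  stable
  step 2. node 1  ⊔preds=0  new=1  old=⊥  +wl: 0
  step 3. node 2  ⊔preds=⊤  new=⊤  old=⊥  +wl: 1
  step 4. node 3  ⊔preds=⊤  new=⊤  old=⊥  +wl: 2
  step 5. node 0  ⊔preds=⊤  new=⊤  old=0  +wl: 3
  step 6. node 1  ⊔preds=⊤  new=1  stable
  step 7. node 2  ⊔preds=⊤  new=⊤  stable
  step 8. node 3  ⊔preds=⊤  new=⊤  stable

Least fixpoint reached:
  node 0: ⊤
  node 1: 1
  node 2: ⊤
  node 3: ⊤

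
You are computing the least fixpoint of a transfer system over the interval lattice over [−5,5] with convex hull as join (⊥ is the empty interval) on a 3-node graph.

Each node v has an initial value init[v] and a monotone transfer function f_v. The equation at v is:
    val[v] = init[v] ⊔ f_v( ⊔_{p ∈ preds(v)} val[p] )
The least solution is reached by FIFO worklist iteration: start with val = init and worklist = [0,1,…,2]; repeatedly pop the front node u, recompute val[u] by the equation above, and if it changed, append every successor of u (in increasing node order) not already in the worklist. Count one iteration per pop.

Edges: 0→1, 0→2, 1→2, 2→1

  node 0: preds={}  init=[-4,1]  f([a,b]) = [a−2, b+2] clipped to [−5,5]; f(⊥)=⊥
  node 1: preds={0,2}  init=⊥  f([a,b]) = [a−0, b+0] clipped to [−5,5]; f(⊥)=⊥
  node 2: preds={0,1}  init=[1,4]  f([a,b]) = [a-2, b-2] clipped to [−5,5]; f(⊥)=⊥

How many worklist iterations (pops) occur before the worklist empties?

5

Trace (5 dequeues):
  [1] u=0 | in ⊥ | out [-4,1] | ==
  [2] u=1 | in [-4,4] | out [-4,4] | prev ⊥ | push {}
  [3] u=2 | in [-4,4] | out [-5,4] | prev [1,4] | push {1}
  [4] u=1 | in [-5,4] | out [-5,4] | prev [-4,4] | push {2}
  [5] u=2 | in [-5,4] | out [-5,4] | ==

Converged values:
  [0] [-4,1]
  [1] [-5,4]
  [2] [-5,4]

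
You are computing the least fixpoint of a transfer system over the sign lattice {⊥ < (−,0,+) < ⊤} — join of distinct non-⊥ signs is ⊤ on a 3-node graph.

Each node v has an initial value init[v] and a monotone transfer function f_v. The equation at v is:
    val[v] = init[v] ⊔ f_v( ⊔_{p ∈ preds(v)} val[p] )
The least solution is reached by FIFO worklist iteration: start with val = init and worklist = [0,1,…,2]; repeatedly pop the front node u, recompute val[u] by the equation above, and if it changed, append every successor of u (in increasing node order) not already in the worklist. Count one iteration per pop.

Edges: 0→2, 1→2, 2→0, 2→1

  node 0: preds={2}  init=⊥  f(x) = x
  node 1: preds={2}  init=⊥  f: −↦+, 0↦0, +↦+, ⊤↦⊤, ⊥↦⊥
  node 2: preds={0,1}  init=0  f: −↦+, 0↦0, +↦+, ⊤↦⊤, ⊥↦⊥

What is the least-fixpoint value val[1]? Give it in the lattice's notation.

Trace (3 dequeues):
  [1] u=0 | in 0 | out 0 | prev ⊥ | push {}
  [2] u=1 | in 0 | out 0 | prev ⊥ | push {}
  [3] u=2 | in 0 | out 0 | ==

Converged values:
  [0] 0
  [1] 0
  [2] 0

0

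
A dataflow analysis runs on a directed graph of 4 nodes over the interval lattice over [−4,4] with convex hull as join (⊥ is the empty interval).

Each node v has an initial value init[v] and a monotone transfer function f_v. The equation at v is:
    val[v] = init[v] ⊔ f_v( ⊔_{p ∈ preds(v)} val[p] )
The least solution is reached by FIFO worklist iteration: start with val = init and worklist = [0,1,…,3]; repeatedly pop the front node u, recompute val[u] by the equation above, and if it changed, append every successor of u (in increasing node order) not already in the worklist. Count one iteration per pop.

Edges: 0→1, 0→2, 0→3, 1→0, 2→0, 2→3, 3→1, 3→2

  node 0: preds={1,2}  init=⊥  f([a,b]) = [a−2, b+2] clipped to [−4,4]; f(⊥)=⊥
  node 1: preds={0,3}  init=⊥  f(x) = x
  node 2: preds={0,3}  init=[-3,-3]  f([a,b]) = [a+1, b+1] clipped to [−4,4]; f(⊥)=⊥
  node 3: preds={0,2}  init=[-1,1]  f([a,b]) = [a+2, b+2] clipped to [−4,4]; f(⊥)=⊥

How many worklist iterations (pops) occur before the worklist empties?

Iteration log — 9 steps:
  step 1. node 0  ⊔preds=[-3,-3]  new=[-4,-1]  old=⊥  +wl: 
  step 2. node 1  ⊔preds=[-4,1]  new=[-4,1]  old=⊥  +wl: 0
  step 3. node 2  ⊔preds=[-4,1]  new=[-3,2]  old=[-3,-3]  +wl: 
  step 4. node 3  ⊔preds=[-4,2]  new=[-2,4]  old=[-1,1]  +wl: 1,2
  step 5. node 0  ⊔preds=[-4,2]  new=[-4,4]  old=[-4,-1]  +wl: 3
  step 6. node 1  ⊔preds=[-4,4]  new=[-4,4]  old=[-4,1]  +wl: 0
  step 7. node 2  ⊔preds=[-4,4]  new=[-3,4]  old=[-3,2]  +wl: 
  step 8. node 3  ⊔preds=[-4,4]  new=[-2,4]  stable
  step 9. node 0  ⊔preds=[-4,4]  new=[-4,4]  stable

Least fixpoint reached:
  node 0: [-4,4]
  node 1: [-4,4]
  node 2: [-3,4]
  node 3: [-2,4]

9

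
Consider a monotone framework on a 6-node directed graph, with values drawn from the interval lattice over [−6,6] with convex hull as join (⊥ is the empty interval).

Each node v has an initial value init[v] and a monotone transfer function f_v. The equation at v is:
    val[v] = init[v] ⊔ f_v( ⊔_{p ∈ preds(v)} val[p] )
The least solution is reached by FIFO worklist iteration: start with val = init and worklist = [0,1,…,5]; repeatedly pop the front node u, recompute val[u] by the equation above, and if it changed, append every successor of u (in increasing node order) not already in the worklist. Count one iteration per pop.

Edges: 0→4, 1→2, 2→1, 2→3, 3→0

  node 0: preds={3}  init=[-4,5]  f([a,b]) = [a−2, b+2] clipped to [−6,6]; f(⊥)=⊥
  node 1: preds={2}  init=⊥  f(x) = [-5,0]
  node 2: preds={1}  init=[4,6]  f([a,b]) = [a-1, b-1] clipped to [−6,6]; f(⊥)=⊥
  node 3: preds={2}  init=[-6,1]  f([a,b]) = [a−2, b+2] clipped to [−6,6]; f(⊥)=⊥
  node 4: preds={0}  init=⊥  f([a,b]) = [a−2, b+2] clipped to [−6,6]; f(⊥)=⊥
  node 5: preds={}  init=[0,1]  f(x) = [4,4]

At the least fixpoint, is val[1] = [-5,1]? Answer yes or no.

no

Trace (9 dequeues):
  [1] u=0 | in [-6,1] | out [-6,5] | prev [-4,5] | push {}
  [2] u=1 | in [4,6] | out [-5,0] | prev ⊥ | push {}
  [3] u=2 | in [-5,0] | out [-6,6] | prev [4,6] | push {1}
  [4] u=3 | in [-6,6] | out [-6,6] | prev [-6,1] | push {0}
  [5] u=4 | in [-6,5] | out [-6,6] | prev ⊥ | push {}
  [6] u=5 | in ⊥ | out [0,4] | prev [0,1] | push {}
  [7] u=1 | in [-6,6] | out [-5,0] | ==
  [8] u=0 | in [-6,6] | out [-6,6] | prev [-6,5] | push {4}
  [9] u=4 | in [-6,6] | out [-6,6] | ==

Converged values:
  [0] [-6,6]
  [1] [-5,0]
  [2] [-6,6]
  [3] [-6,6]
  [4] [-6,6]
  [5] [0,4]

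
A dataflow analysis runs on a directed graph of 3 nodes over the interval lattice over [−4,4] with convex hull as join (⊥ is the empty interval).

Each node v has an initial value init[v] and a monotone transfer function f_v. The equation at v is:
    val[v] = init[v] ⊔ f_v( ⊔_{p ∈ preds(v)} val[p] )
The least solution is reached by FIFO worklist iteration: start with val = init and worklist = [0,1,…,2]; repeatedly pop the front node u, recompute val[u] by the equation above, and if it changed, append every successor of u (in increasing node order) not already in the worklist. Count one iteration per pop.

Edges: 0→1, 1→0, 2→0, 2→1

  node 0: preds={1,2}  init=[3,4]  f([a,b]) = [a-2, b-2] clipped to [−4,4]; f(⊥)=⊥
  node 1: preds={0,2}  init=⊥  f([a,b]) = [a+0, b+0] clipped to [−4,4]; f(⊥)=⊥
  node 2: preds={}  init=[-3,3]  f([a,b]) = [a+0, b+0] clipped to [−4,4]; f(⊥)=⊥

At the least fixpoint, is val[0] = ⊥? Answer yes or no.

Trace (4 dequeues):
  [1] u=0 | in [-3,3] | out [-4,4] | prev [3,4] | push {}
  [2] u=1 | in [-4,4] | out [-4,4] | prev ⊥ | push {0}
  [3] u=2 | in ⊥ | out [-3,3] | ==
  [4] u=0 | in [-4,4] | out [-4,4] | ==

Converged values:
  [0] [-4,4]
  [1] [-4,4]
  [2] [-3,3]

no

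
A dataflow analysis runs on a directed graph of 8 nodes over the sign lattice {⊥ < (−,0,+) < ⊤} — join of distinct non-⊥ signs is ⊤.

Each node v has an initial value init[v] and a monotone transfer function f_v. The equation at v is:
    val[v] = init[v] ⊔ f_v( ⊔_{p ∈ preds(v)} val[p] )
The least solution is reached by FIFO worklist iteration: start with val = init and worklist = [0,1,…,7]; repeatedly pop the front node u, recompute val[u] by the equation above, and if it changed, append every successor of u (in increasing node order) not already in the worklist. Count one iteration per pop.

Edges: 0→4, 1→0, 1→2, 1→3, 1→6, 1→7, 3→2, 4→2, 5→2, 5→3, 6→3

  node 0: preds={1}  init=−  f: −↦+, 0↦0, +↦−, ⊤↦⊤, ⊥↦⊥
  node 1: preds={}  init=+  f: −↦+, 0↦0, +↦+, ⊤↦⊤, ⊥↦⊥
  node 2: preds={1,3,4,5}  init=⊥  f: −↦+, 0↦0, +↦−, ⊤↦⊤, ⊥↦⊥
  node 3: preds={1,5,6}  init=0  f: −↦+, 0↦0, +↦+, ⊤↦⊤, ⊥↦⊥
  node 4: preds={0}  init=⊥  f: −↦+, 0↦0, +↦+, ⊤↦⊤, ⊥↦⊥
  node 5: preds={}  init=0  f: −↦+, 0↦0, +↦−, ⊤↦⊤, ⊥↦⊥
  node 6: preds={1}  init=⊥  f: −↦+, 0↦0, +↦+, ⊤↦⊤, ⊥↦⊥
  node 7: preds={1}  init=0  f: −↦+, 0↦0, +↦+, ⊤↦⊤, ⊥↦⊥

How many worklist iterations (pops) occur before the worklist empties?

Trace (10 dequeues):
  [1] u=0 | in + | out − | ==
  [2] u=1 | in ⊥ | out + | ==
  [3] u=2 | in ⊤ | out ⊤ | prev ⊥ | push {}
  [4] u=3 | in ⊤ | out ⊤ | prev 0 | push {2}
  [5] u=4 | in − | out + | prev ⊥ | push {}
  [6] u=5 | in ⊥ | out 0 | ==
  [7] u=6 | in + | out + | prev ⊥ | push {3}
  [8] u=7 | in + | out ⊤ | prev 0 | push {}
  [9] u=2 | in ⊤ | out ⊤ | ==
  [10] u=3 | in ⊤ | out ⊤ | ==

Converged values:
  [0] −
  [1] +
  [2] ⊤
  [3] ⊤
  [4] +
  [5] 0
  [6] +
  [7] ⊤

10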